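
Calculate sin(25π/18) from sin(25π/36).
sin(25π/18) = 2 sin 25π/36 cos 25π/36 = -0.9397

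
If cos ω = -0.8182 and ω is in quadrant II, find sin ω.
sin ω = 0.5749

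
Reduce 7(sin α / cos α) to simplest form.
7(sin α / cos α) = 7(tan α) (using Quotient identity)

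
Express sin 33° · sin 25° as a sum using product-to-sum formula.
sin 33° sin 25° = (1/2)[cos(33°-25°) - cos(33°+25°)]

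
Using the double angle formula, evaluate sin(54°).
sin(54°) = 2 sin 27° cos 27° = 0.809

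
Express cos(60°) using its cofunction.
cos(60°) = sin(90° - 60°) = sin(30°)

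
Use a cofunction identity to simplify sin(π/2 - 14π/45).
sin(π/2 - 14π/45) = cos(14π/45)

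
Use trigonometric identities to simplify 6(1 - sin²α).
6(1 - sin²α) = 6(cos²α) (using Pythagorean identity)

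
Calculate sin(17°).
sin(17°) = 0.2924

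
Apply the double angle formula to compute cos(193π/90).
cos(193π/90) = 1 - 2sin²193π/180 = 0.8988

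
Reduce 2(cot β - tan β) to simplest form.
2(cot β - tan β) = 2(2 cot(2β)) (using Double angle)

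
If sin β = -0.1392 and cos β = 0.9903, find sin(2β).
sin(2β) = 2 sin β cos β = -0.2757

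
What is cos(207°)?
cos(207°) = -0.891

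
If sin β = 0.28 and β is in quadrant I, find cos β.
cos β = 0.96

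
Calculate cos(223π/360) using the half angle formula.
cos(223π/360) = -√((1 + cos 223π/180)/2) = -0.3665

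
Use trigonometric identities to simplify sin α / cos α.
sin α / cos α = tan α (using Quotient identity)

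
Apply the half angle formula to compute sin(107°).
sin(107°) = √((1 - cos 214°)/2) = 0.9563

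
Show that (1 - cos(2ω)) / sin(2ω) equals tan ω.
LHS = 2sin²ω / (2 sin ω cos ω) = sin ω/cos ω = tan ω = RHS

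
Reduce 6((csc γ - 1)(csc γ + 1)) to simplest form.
6((csc γ - 1)(csc γ + 1)) = 6(cot²γ) (using Diff. of squares)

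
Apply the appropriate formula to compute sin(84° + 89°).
sin(84° + 89°) = sin 84° cos 89° + cos 84° sin 89° = 0.1219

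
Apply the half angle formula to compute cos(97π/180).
cos(97π/180) = -√((1 + cos 97π/90)/2) = -0.1219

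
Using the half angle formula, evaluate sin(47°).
sin(47°) = √((1 - cos 94°)/2) = 0.7314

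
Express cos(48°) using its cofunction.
cos(48°) = sin(90° - 48°) = sin(42°)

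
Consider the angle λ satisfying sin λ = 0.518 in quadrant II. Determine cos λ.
cos λ = ±√(1 - sin²λ) = -0.8554 (negative in QII)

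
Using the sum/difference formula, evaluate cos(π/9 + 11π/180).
cos(π/9 + 11π/180) = cos π/9 cos 11π/180 - sin π/9 sin 11π/180 = 0.8572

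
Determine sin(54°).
sin(54°) = 0.809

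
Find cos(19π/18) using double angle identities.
cos(19π/18) = cos²19π/36 - sin²19π/36 = -0.9848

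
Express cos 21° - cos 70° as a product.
cos 21° - cos 70° = -2 sin(45.5°) sin(-24.5°)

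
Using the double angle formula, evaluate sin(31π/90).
sin(31π/90) = 2 sin 31π/180 cos 31π/180 = 0.8829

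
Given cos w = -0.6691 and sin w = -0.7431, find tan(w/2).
tan(w/2) = sin w / (1 + cos w) = -2.246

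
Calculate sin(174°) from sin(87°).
sin(174°) = 2 sin 87° cos 87° = 0.1045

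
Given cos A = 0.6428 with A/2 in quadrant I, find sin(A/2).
sin(A/2) = ±√((1 - cos A)/2); positive since A/2 ∈ QI, so sin(A/2) = 0.4226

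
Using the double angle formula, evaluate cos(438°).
cos(438°) = cos²219° - sin²219° = 0.2079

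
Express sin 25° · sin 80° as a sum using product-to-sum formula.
sin 25° sin 80° = (1/2)[cos(25°-80°) - cos(25°+80°)]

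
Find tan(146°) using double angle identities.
tan(146°) = 2 tan 73° / (1 - tan²73°) = -0.6745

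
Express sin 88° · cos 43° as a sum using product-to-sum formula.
sin 88° cos 43° = (1/2)[sin(88°+43°) + sin(88°-43°)]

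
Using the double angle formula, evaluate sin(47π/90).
sin(47π/90) = 2 sin 47π/180 cos 47π/180 = 0.9976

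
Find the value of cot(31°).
cot(31°) = 1.664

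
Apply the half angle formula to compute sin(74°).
sin(74°) = √((1 - cos 148°)/2) = 0.9613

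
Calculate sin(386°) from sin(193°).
sin(386°) = 2 sin 193° cos 193° = 0.4384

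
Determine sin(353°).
sin(353°) = -0.1219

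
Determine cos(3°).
cos(3°) = 0.9986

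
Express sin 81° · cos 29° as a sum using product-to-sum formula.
sin 81° cos 29° = (1/2)[sin(81°+29°) + sin(81°-29°)]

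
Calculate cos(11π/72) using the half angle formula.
cos(11π/72) = √((1 + cos 11π/36)/2) = 0.887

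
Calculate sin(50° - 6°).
sin(50° - 6°) = sin 50° cos 6° - cos 50° sin 6° = 0.6947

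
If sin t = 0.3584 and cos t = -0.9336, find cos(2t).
cos(2t) = cos²t - sin²t = 0.7432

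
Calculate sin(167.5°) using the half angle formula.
sin(167.5°) = √((1 - cos 335°)/2) = 0.2164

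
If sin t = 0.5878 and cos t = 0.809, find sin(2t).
sin(2t) = 2 sin t cos t = 0.9511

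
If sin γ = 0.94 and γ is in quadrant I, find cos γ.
cos γ = 0.3412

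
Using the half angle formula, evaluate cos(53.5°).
cos(53.5°) = √((1 + cos 107°)/2) = 0.5948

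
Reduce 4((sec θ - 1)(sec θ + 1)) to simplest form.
4((sec θ - 1)(sec θ + 1)) = 4(tan²θ) (using Diff. of squares)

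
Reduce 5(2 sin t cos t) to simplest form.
5(2 sin t cos t) = 5(sin(2t)) (using Double angle)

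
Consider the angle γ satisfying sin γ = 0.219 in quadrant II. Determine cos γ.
cos γ = ±√(1 - sin²γ) = -0.9757 (negative in QII)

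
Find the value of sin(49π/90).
sin(49π/90) = 0.9903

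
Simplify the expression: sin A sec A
sin A sec A = tan A (using Reciprocal + quotient)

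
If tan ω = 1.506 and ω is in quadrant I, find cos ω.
cos ω = 0.5532 (using tan²ω + 1 = sec²ω)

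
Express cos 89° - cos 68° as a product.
cos 89° - cos 68° = -2 sin(78.5°) sin(10.5°)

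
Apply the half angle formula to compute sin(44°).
sin(44°) = √((1 - cos 88°)/2) = 0.6947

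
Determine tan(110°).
tan(110°) = -2.747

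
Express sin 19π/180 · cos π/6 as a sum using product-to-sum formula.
sin 19π/180 cos π/6 = (1/2)[sin(19π/180+π/6) + sin(19π/180-π/6)]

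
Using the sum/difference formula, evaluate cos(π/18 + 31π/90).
cos(π/18 + 31π/90) = cos π/18 cos 31π/90 - sin π/18 sin 31π/90 = 0.309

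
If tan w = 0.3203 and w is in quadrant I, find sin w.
sin w = 0.305 (using tan²w + 1 = sec²w)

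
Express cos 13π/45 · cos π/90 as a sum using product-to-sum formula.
cos 13π/45 cos π/90 = (1/2)[cos(13π/45-π/90) + cos(13π/45+π/90)]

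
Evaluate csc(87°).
csc(87°) = 1.001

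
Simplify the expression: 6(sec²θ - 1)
6(sec²θ - 1) = 6(tan²θ) (using Pythagorean identity)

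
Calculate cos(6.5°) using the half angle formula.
cos(6.5°) = √((1 + cos 13°)/2) = 0.9936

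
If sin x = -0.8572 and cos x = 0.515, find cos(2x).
cos(2x) = cos²x - sin²x = -0.4696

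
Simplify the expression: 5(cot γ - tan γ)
5(cot γ - tan γ) = 5(2 cot(2γ)) (using Double angle)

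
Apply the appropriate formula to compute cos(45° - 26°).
cos(45° - 26°) = cos 45° cos 26° + sin 45° sin 26° = 0.9455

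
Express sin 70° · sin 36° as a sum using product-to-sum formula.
sin 70° sin 36° = (1/2)[cos(70°-36°) - cos(70°+36°)]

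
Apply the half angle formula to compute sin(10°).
sin(10°) = √((1 - cos 20°)/2) = 0.1736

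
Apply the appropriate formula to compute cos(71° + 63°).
cos(71° + 63°) = cos 71° cos 63° - sin 71° sin 63° = -0.6947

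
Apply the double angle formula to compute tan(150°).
tan(150°) = 2 tan 75° / (1 - tan²75°) = -√3/3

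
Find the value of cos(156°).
cos(156°) = -0.9135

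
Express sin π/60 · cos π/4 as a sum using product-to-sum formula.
sin π/60 cos π/4 = (1/2)[sin(π/60+π/4) + sin(π/60-π/4)]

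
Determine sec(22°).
sec(22°) = 1.079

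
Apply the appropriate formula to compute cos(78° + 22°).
cos(78° + 22°) = cos 78° cos 22° - sin 78° sin 22° = -0.1736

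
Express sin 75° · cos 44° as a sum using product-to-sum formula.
sin 75° cos 44° = (1/2)[sin(75°+44°) + sin(75°-44°)]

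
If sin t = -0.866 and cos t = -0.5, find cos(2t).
cos(2t) = cos²t - sin²t = -0.5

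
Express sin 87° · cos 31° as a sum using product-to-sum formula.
sin 87° cos 31° = (1/2)[sin(87°+31°) + sin(87°-31°)]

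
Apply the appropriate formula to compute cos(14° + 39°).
cos(14° + 39°) = cos 14° cos 39° - sin 14° sin 39° = 0.6018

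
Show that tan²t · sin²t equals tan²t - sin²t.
RHS = sin²t/cos²t - sin²t = sin²t(1/cos²t - 1) = sin²t · (1 - cos²t)/cos²t = sin²t · sin²t/cos²t = sin²t · tan²t = LHS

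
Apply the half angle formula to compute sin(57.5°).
sin(57.5°) = √((1 - cos 115°)/2) = 0.8434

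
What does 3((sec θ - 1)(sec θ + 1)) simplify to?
3((sec θ - 1)(sec θ + 1)) = 3(tan²θ) (using Diff. of squares)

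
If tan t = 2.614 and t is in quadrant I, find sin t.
sin t = 0.934 (using tan²t + 1 = sec²t)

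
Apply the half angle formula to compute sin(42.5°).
sin(42.5°) = √((1 - cos 85°)/2) = 0.6756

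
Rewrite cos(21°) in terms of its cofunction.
cos(21°) = sin(90° - 21°) = sin(69°)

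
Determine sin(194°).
sin(194°) = -0.2419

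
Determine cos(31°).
cos(31°) = 0.8572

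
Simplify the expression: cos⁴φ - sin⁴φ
cos⁴φ - sin⁴φ = cos(2φ) (using Factoring + double angle)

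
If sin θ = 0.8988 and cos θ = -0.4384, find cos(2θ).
cos(2θ) = cos²θ - sin²θ = -0.6156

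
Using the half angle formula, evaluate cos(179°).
cos(179°) = -√((1 + cos 358°)/2) = -0.9998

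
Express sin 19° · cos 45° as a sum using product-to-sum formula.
sin 19° cos 45° = (1/2)[sin(19°+45°) + sin(19°-45°)]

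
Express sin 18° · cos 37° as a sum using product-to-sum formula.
sin 18° cos 37° = (1/2)[sin(18°+37°) + sin(18°-37°)]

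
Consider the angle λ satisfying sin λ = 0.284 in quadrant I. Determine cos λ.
cos λ = √(1 - sin²λ) = 0.9588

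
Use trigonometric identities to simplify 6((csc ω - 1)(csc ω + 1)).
6((csc ω - 1)(csc ω + 1)) = 6(cot²ω) (using Diff. of squares)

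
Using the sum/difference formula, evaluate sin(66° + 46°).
sin(66° + 46°) = sin 66° cos 46° + cos 66° sin 46° = 0.9272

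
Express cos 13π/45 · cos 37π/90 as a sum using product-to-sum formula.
cos 13π/45 cos 37π/90 = (1/2)[cos(13π/45-37π/90) + cos(13π/45+37π/90)]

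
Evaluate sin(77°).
sin(77°) = 0.9744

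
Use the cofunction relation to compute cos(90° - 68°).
cos(90° - 68°) = sin(68°) = 0.9272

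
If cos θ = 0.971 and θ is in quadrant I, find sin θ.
sin θ = 0.2391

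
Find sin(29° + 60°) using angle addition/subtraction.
sin(29° + 60°) = sin 29° cos 60° + cos 29° sin 60° = 0.9998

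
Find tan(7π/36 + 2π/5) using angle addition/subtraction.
tan(7π/36 + 2π/5) = (tan 7π/36 + tan 2π/5)/(1 - tan 7π/36 tan 2π/5) = -3.271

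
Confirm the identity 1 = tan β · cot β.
RHS = (sin β/cos β) · (cos β/sin β) = 1 = LHS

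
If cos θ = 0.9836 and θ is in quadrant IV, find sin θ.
sin θ = -0.1804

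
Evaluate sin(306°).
sin(306°) = -0.809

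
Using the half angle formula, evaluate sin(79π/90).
sin(79π/90) = √((1 - cos 79π/45)/2) = 0.3746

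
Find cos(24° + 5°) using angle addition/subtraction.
cos(24° + 5°) = cos 24° cos 5° - sin 24° sin 5° = 0.8746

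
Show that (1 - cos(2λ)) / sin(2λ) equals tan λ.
LHS = 2sin²λ / (2 sin λ cos λ) = sin λ/cos λ = tan λ = RHS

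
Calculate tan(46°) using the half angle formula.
tan(46°) = sin 92° / (1 + cos 92°) = 1.036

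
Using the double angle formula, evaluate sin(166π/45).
sin(166π/45) = 2 sin 83π/45 cos 83π/45 = -0.829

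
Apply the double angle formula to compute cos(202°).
cos(202°) = cos²101° - sin²101° = -0.9272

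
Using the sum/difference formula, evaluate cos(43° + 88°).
cos(43° + 88°) = cos 43° cos 88° - sin 43° sin 88° = -0.6561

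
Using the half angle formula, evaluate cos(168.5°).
cos(168.5°) = -√((1 + cos 337°)/2) = -0.9799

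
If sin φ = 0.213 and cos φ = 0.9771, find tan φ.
tan φ = sin φ / cos φ = 0.218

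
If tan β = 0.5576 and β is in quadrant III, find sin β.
sin β = -0.487 (using tan²β + 1 = sec²β)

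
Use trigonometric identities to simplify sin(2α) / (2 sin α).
sin(2α) / (2 sin α) = cos α (using Double angle)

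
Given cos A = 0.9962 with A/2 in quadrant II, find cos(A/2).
cos(A/2) = ±√((1 + cos A)/2); negative since A/2 ∈ QII, so cos(A/2) = -0.999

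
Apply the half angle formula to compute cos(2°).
cos(2°) = √((1 + cos 4°)/2) = 0.9994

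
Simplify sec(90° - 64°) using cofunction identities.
sec(90° - 64°) = csc(64°)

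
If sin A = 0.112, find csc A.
csc A = 1/sin A = 8.929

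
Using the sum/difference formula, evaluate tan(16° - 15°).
tan(16° - 15°) = (tan 16° - tan 15°)/(1 + tan 16° tan 15°) = 0.01746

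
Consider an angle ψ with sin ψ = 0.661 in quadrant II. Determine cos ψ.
cos ψ = ±√(1 - sin²ψ) = -0.7504 (negative in QII)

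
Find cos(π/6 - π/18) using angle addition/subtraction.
cos(π/6 - π/18) = cos π/6 cos π/18 + sin π/6 sin π/18 = 0.9397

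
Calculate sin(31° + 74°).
sin(31° + 74°) = sin 31° cos 74° + cos 31° sin 74° = (√6+√2)/4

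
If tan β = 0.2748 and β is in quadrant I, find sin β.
sin β = 0.265 (using tan²β + 1 = sec²β)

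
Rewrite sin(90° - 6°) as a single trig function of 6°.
sin(90° - 6°) = cos(6°)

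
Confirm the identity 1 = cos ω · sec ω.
RHS = cos ω · (1/cos ω) = 1 = LHS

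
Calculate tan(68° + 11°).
tan(68° + 11°) = (tan 68° + tan 11°)/(1 - tan 68° tan 11°) = 5.145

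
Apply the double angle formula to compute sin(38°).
sin(38°) = 2 sin 19° cos 19° = 0.6157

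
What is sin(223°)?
sin(223°) = -0.682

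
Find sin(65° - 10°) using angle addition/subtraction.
sin(65° - 10°) = sin 65° cos 10° - cos 65° sin 10° = 0.8192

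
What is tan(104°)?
tan(104°) = -4.011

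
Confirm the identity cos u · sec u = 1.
LHS = cos u · (1/cos u) = 1 = RHS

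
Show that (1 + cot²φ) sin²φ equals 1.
LHS = csc²φ · sin²φ = (1/sin²φ) · sin²φ = 1 = RHS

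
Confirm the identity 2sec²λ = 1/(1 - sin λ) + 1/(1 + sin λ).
RHS = [(1 + sin λ) + (1 - sin λ)] / [(1 - sin λ)(1 + sin λ)] = 2/(1 - sin²λ) = 2/cos²λ = 2sec²λ = LHS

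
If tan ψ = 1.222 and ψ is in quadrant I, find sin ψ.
sin ψ = 0.7739 (using tan²ψ + 1 = sec²ψ)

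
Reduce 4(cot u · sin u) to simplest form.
4(cot u · sin u) = 4(cos u) (using Quotient identity)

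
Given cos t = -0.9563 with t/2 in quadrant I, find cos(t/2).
cos(t/2) = ±√((1 + cos t)/2); positive since t/2 ∈ QI, so cos(t/2) = 0.1478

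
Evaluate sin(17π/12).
sin(17π/12) = -(√6+√2)/4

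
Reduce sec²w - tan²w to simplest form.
sec²w - tan²w = 1 (using Pythagorean identity)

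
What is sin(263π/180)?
sin(263π/180) = -0.9925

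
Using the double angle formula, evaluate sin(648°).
sin(648°) = 2 sin 324° cos 324° = -0.9511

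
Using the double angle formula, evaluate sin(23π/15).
sin(23π/15) = 2 sin 23π/30 cos 23π/30 = -0.9945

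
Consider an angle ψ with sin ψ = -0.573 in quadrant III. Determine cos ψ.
cos ψ = ±√(1 - sin²ψ) = -0.8196 (negative in QIII)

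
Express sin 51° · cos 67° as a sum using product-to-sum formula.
sin 51° cos 67° = (1/2)[sin(51°+67°) + sin(51°-67°)]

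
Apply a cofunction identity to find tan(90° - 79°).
tan(90° - 79°) = cot(79°) = 0.1944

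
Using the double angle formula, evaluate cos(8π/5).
cos(8π/5) = cos²4π/5 - sin²4π/5 = 0.309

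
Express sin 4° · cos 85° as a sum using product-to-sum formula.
sin 4° cos 85° = (1/2)[sin(4°+85°) + sin(4°-85°)]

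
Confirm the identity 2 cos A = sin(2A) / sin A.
RHS = 2 sin A cos A / sin A = 2 cos A = LHS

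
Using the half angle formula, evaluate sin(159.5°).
sin(159.5°) = √((1 - cos 319°)/2) = 0.3502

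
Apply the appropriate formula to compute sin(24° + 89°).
sin(24° + 89°) = sin 24° cos 89° + cos 24° sin 89° = 0.9205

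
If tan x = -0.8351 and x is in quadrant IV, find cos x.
cos x = 0.7676 (using tan²x + 1 = sec²x)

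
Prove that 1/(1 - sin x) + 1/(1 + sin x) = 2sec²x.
LHS = [(1 + sin x) + (1 - sin x)] / [(1 - sin x)(1 + sin x)] = 2/(1 - sin²x) = 2/cos²x = 2sec²x = RHS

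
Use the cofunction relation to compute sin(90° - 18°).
sin(90° - 18°) = cos(18°) = 0.9511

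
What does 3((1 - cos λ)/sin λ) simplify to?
3((1 - cos λ)/sin λ) = 3(tan(λ/2)) (using Half angle)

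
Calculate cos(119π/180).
cos(119π/180) = -0.4848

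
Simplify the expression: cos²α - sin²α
cos²α - sin²α = cos(2α) (using Double angle)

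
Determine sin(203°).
sin(203°) = -0.3907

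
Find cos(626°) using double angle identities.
cos(626°) = cos²313° - sin²313° = -0.06976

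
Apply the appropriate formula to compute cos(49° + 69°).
cos(49° + 69°) = cos 49° cos 69° - sin 49° sin 69° = -0.4695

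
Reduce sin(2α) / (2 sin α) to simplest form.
sin(2α) / (2 sin α) = cos α (using Double angle)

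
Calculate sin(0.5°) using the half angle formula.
sin(0.5°) = √((1 - cos 1°)/2) = 0.008727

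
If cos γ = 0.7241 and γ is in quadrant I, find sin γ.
sin γ = 0.6897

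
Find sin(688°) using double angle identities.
sin(688°) = 2 sin 344° cos 344° = -0.5299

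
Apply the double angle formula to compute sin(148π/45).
sin(148π/45) = 2 sin 74π/45 cos 74π/45 = -0.788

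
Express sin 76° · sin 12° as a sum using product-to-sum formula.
sin 76° sin 12° = (1/2)[cos(76°-12°) - cos(76°+12°)]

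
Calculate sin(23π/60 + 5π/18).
sin(23π/60 + 5π/18) = sin 23π/60 cos 5π/18 + cos 23π/60 sin 5π/18 = 0.8746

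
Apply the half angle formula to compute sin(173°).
sin(173°) = √((1 - cos 346°)/2) = 0.1219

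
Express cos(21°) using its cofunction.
cos(21°) = sin(90° - 21°) = sin(69°)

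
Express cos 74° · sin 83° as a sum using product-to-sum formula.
cos 74° sin 83° = (1/2)[sin(74°+83°) - sin(74°-83°)]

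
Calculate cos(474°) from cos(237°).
cos(474°) = cos²237° - sin²237° = -0.4067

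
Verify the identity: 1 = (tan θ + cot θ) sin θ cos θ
RHS = (sin θ/cos θ + cos θ/sin θ) sin θ cos θ = ((sin²θ + cos²θ)/(sin θ cos θ)) · sin θ cos θ = sin²θ + cos²θ = 1 = LHS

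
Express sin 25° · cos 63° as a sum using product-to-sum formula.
sin 25° cos 63° = (1/2)[sin(25°+63°) + sin(25°-63°)]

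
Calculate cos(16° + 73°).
cos(16° + 73°) = cos 16° cos 73° - sin 16° sin 73° = 0.01745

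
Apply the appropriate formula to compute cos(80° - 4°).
cos(80° - 4°) = cos 80° cos 4° + sin 80° sin 4° = 0.2419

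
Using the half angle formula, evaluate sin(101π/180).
sin(101π/180) = √((1 - cos 101π/90)/2) = 0.9816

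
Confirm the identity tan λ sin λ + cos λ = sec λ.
LHS = sin²λ/cos λ + cos λ = (sin²λ + cos²λ)/cos λ = 1/cos λ = sec λ = RHS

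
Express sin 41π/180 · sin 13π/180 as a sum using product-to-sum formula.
sin 41π/180 sin 13π/180 = (1/2)[cos(41π/180-13π/180) - cos(41π/180+13π/180)]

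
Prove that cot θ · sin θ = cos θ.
LHS = (cos θ/sin θ) · sin θ = cos θ = RHS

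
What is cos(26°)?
cos(26°) = 0.8988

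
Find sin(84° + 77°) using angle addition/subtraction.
sin(84° + 77°) = sin 84° cos 77° + cos 84° sin 77° = 0.3256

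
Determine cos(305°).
cos(305°) = 0.5736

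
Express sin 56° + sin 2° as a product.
sin 56° + sin 2° = 2 sin(29°) cos(27°)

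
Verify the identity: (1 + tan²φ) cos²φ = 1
LHS = sec²φ · cos²φ = (1/cos²φ) · cos²φ = 1 = RHS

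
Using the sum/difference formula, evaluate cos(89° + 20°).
cos(89° + 20°) = cos 89° cos 20° - sin 89° sin 20° = -0.3256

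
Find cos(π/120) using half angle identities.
cos(π/120) = √((1 + cos π/60)/2) = 0.9997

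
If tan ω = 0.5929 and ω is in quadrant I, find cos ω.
cos ω = 0.8602 (using tan²ω + 1 = sec²ω)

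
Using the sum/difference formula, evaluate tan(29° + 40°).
tan(29° + 40°) = (tan 29° + tan 40°)/(1 - tan 29° tan 40°) = 2.605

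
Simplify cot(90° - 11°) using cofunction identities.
cot(90° - 11°) = tan(11°)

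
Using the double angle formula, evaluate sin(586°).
sin(586°) = 2 sin 293° cos 293° = -0.7193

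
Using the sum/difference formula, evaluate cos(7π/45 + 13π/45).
cos(7π/45 + 13π/45) = cos 7π/45 cos 13π/45 - sin 7π/45 sin 13π/45 = 0.1736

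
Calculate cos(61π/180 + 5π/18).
cos(61π/180 + 5π/18) = cos 61π/180 cos 5π/18 - sin 61π/180 sin 5π/18 = -0.3584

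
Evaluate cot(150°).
cot(150°) = -√3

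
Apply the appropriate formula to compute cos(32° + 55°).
cos(32° + 55°) = cos 32° cos 55° - sin 32° sin 55° = 0.05234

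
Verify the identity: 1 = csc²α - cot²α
RHS = 1/sin²α - cos²α/sin²α = (1 - cos²α)/sin²α = sin²α/sin²α = 1 = LHS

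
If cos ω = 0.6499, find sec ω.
sec ω = 1/cos ω = 1.539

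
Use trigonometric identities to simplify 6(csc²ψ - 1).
6(csc²ψ - 1) = 6(cot²ψ) (using Pythagorean identity)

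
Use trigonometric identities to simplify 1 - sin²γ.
1 - sin²γ = cos²γ (using Pythagorean identity)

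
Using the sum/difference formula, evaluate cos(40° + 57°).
cos(40° + 57°) = cos 40° cos 57° - sin 40° sin 57° = -0.1219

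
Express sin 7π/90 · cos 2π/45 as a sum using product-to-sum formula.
sin 7π/90 cos 2π/45 = (1/2)[sin(7π/90+2π/45) + sin(7π/90-2π/45)]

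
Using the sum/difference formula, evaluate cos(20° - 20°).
cos(20° - 20°) = cos 20° cos 20° + sin 20° sin 20° = 1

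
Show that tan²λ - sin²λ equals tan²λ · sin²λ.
LHS = sin²λ/cos²λ - sin²λ = sin²λ(1/cos²λ - 1) = sin²λ · (1 - cos²λ)/cos²λ = sin²λ · sin²λ/cos²λ = sin²λ · tan²λ = RHS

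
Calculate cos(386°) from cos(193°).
cos(386°) = cos²193° - sin²193° = 0.8988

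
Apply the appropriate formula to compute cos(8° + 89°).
cos(8° + 89°) = cos 8° cos 89° - sin 8° sin 89° = -0.1219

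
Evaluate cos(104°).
cos(104°) = -0.2419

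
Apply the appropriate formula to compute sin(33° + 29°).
sin(33° + 29°) = sin 33° cos 29° + cos 33° sin 29° = 0.8829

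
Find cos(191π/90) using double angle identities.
cos(191π/90) = cos²191π/180 - sin²191π/180 = 0.9272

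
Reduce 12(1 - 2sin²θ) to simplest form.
12(1 - 2sin²θ) = 12(cos(2θ)) (using Double angle)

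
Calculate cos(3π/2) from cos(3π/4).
cos(3π/2) = cos²3π/4 - sin²3π/4 = 0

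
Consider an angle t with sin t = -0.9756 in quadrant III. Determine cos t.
cos t = ±√(1 - sin²t) = -0.2196 (negative in QIII)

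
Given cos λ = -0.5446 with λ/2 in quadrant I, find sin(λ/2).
sin(λ/2) = ±√((1 - cos λ)/2); positive since λ/2 ∈ QI, so sin(λ/2) = 0.8788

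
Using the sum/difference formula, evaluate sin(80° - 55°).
sin(80° - 55°) = sin 80° cos 55° - cos 80° sin 55° = 0.4226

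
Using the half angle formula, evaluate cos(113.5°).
cos(113.5°) = -√((1 + cos 227°)/2) = -0.3987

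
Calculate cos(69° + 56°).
cos(69° + 56°) = cos 69° cos 56° - sin 69° sin 56° = -0.5736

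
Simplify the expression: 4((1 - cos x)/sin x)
4((1 - cos x)/sin x) = 4(tan(x/2)) (using Half angle)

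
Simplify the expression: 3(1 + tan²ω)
3(1 + tan²ω) = 3(sec²ω) (using Pythagorean identity)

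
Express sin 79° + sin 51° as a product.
sin 79° + sin 51° = 2 sin(65°) cos(14°)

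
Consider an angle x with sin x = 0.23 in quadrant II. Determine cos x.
cos x = ±√(1 - sin²x) = -0.9732 (negative in QII)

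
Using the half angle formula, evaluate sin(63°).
sin(63°) = √((1 - cos 126°)/2) = 0.891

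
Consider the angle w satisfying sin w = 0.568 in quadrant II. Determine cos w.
cos w = ±√(1 - sin²w) = -0.823 (negative in QII)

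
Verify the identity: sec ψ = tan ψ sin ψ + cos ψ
RHS = sin²ψ/cos ψ + cos ψ = (sin²ψ + cos²ψ)/cos ψ = 1/cos ψ = sec ψ = LHS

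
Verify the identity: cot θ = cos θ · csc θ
RHS = cos θ · (1/sin θ) = cos θ/sin θ = cot θ = LHS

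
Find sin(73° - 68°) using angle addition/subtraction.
sin(73° - 68°) = sin 73° cos 68° - cos 73° sin 68° = 0.08716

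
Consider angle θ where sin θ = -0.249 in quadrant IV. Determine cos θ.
cos θ = √(1 - sin²θ) = 0.9685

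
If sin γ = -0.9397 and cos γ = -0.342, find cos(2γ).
cos(2γ) = cos²γ - sin²γ = -0.7661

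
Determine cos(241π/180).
cos(241π/180) = -0.4848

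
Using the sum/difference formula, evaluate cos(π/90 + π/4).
cos(π/90 + π/4) = cos π/90 cos π/4 - sin π/90 sin π/4 = 0.682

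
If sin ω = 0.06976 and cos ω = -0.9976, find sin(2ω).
sin(2ω) = 2 sin ω cos ω = -0.1392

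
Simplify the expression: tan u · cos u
tan u · cos u = sin u (using Quotient identity)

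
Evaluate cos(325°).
cos(325°) = 0.8192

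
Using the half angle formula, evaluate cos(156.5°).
cos(156.5°) = -√((1 + cos 313°)/2) = -0.9171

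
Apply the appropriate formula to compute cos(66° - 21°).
cos(66° - 21°) = cos 66° cos 21° + sin 66° sin 21° = √2/2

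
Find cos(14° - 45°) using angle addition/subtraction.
cos(14° - 45°) = cos 14° cos 45° + sin 14° sin 45° = 0.8572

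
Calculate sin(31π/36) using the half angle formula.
sin(31π/36) = √((1 - cos 31π/18)/2) = 0.4226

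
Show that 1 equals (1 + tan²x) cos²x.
RHS = sec²x · cos²x = (1/cos²x) · cos²x = 1 = LHS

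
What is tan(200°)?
tan(200°) = 0.364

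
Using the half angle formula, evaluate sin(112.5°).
sin(112.5°) = √((1 - cos 225°)/2) = √(2+√2)/2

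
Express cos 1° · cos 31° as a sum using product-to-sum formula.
cos 1° cos 31° = (1/2)[cos(1°-31°) + cos(1°+31°)]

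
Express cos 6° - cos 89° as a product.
cos 6° - cos 89° = -2 sin(47.5°) sin(-41.5°)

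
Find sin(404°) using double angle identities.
sin(404°) = 2 sin 202° cos 202° = 0.6947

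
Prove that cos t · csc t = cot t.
LHS = cos t · (1/sin t) = cos t/sin t = cot t = RHS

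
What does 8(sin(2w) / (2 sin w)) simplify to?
8(sin(2w) / (2 sin w)) = 8(cos w) (using Double angle)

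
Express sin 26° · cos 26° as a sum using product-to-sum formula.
sin 26° cos 26° = (1/2)[sin(26°+26°) + sin(26°-26°)]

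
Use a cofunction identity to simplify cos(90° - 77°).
cos(90° - 77°) = sin(77°)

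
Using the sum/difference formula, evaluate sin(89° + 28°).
sin(89° + 28°) = sin 89° cos 28° + cos 89° sin 28° = 0.891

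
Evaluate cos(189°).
cos(189°) = -0.9877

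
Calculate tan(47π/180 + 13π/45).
tan(47π/180 + 13π/45) = (tan 47π/180 + tan 13π/45)/(1 - tan 47π/180 tan 13π/45) = -6.314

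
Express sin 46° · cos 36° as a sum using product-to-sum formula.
sin 46° cos 36° = (1/2)[sin(46°+36°) + sin(46°-36°)]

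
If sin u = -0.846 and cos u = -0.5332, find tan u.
tan u = sin u / cos u = 1.587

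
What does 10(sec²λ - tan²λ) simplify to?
10(sec²λ - tan²λ) = 10 (using Pythagorean identity)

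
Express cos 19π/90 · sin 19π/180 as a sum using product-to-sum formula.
cos 19π/90 sin 19π/180 = (1/2)[sin(19π/90+19π/180) - sin(19π/90-19π/180)]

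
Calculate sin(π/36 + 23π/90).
sin(π/36 + 23π/90) = sin π/36 cos 23π/90 + cos π/36 sin 23π/90 = 0.7771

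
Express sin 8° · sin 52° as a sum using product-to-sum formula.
sin 8° sin 52° = (1/2)[cos(8°-52°) - cos(8°+52°)]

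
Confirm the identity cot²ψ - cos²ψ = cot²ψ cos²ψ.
LHS = cos²ψ/sin²ψ - cos²ψ = cos²ψ(1/sin²ψ - 1) = cos²ψ · (1 - sin²ψ)/sin²ψ = cos²ψ · cos²ψ/sin²ψ = cos²ψ · cot²ψ = RHS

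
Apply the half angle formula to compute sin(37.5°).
sin(37.5°) = √((1 - cos 75°)/2) = 0.6088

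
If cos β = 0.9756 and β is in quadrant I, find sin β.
sin β = 0.2196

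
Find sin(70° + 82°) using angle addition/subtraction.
sin(70° + 82°) = sin 70° cos 82° + cos 70° sin 82° = 0.4695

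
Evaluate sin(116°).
sin(116°) = 0.8988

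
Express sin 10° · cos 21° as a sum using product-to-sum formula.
sin 10° cos 21° = (1/2)[sin(10°+21°) + sin(10°-21°)]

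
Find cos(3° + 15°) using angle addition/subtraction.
cos(3° + 15°) = cos 3° cos 15° - sin 3° sin 15° = 0.9511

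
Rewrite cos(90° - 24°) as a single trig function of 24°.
cos(90° - 24°) = sin(24°)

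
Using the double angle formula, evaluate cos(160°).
cos(160°) = cos²80° - sin²80° = -0.9397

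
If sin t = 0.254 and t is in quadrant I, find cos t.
cos t = 0.9672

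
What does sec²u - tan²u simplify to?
sec²u - tan²u = 1 (using Pythagorean identity)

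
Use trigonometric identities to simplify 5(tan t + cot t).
5(tan t + cot t) = 5(sec t csc t) (using Quotient identities)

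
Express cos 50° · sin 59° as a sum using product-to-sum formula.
cos 50° sin 59° = (1/2)[sin(50°+59°) - sin(50°-59°)]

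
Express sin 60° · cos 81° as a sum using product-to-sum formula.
sin 60° cos 81° = (1/2)[sin(60°+81°) + sin(60°-81°)]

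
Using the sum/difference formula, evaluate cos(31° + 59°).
cos(31° + 59°) = cos 31° cos 59° - sin 31° sin 59° = 0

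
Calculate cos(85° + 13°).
cos(85° + 13°) = cos 85° cos 13° - sin 85° sin 13° = -0.1392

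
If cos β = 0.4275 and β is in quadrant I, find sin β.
sin β = 0.904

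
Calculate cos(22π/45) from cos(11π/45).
cos(22π/45) = 2cos²11π/45 - 1 = 0.0349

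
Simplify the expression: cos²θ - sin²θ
cos²θ - sin²θ = cos(2θ) (using Double angle)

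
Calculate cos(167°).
cos(167°) = -0.9744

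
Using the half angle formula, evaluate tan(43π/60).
tan(43π/60) = sin 43π/30 / (1 + cos 43π/30) = -1.235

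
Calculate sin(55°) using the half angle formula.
sin(55°) = √((1 - cos 110°)/2) = 0.8192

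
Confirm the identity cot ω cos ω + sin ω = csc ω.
LHS = cos²ω/sin ω + sin ω = (cos²ω + sin²ω)/sin ω = 1/sin ω = csc ω = RHS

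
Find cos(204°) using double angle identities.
cos(204°) = cos²102° - sin²102° = -0.9135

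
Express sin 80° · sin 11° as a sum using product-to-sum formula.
sin 80° sin 11° = (1/2)[cos(80°-11°) - cos(80°+11°)]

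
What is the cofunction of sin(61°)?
sin(61°) = cos(90° - 61°) = cos(29°)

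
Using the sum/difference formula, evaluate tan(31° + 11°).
tan(31° + 11°) = (tan 31° + tan 11°)/(1 - tan 31° tan 11°) = 0.9004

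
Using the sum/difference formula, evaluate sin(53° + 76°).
sin(53° + 76°) = sin 53° cos 76° + cos 53° sin 76° = 0.7771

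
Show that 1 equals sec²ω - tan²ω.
RHS = 1/cos²ω - sin²ω/cos²ω = (1 - sin²ω)/cos²ω = cos²ω/cos²ω = 1 = LHS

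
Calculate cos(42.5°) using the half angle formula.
cos(42.5°) = √((1 + cos 85°)/2) = 0.7373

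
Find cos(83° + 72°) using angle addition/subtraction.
cos(83° + 72°) = cos 83° cos 72° - sin 83° sin 72° = -0.9063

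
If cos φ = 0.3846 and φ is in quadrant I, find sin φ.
sin φ = 0.9231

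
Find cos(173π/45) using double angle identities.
cos(173π/45) = cos²173π/90 - sin²173π/90 = 0.8829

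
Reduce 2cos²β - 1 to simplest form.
2cos²β - 1 = cos(2β) (using Double angle)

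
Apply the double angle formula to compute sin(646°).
sin(646°) = 2 sin 323° cos 323° = -0.9613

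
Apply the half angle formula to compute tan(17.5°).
tan(17.5°) = sin 35° / (1 + cos 35°) = 0.3153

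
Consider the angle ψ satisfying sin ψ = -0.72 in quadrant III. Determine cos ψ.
cos ψ = ±√(1 - sin²ψ) = -0.694 (negative in QIII)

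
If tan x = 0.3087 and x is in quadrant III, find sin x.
sin x = -0.295 (using tan²x + 1 = sec²x)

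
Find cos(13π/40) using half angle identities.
cos(13π/40) = √((1 + cos 13π/20)/2) = 0.5225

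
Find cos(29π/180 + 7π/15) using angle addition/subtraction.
cos(29π/180 + 7π/15) = cos 29π/180 cos 7π/15 - sin 29π/180 sin 7π/15 = -0.3907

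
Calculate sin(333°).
sin(333°) = -0.454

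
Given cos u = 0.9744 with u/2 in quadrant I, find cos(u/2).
cos(u/2) = ±√((1 + cos u)/2); positive since u/2 ∈ QI, so cos(u/2) = 0.9936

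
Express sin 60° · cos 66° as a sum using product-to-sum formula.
sin 60° cos 66° = (1/2)[sin(60°+66°) + sin(60°-66°)]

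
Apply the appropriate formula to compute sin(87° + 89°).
sin(87° + 89°) = sin 87° cos 89° + cos 87° sin 89° = 0.06976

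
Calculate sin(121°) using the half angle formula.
sin(121°) = √((1 - cos 242°)/2) = 0.8572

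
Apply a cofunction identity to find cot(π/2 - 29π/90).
cot(π/2 - 29π/90) = tan(29π/90) = 1.6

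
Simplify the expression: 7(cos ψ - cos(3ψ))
7(cos ψ - cos(3ψ)) = 7(2 sin(2ψ) sin ψ) (using Sum-to-product)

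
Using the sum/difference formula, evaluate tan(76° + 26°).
tan(76° + 26°) = (tan 76° + tan 26°)/(1 - tan 76° tan 26°) = -4.705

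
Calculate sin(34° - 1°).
sin(34° - 1°) = sin 34° cos 1° - cos 34° sin 1° = 0.5446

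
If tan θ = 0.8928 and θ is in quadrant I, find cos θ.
cos θ = 0.746 (using tan²θ + 1 = sec²θ)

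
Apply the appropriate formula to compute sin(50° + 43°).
sin(50° + 43°) = sin 50° cos 43° + cos 50° sin 43° = 0.9986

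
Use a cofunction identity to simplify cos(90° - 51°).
cos(90° - 51°) = sin(51°)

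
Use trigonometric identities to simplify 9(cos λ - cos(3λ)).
9(cos λ - cos(3λ)) = 9(2 sin(2λ) sin λ) (using Sum-to-product)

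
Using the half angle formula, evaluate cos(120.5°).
cos(120.5°) = -√((1 + cos 241°)/2) = -0.5075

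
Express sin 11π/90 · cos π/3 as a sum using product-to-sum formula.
sin 11π/90 cos π/3 = (1/2)[sin(11π/90+π/3) + sin(11π/90-π/3)]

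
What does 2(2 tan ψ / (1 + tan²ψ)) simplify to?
2(2 tan ψ / (1 + tan²ψ)) = 2(sin(2ψ)) (using Double angle)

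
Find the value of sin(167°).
sin(167°) = 0.225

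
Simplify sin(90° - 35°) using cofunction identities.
sin(90° - 35°) = cos(35°)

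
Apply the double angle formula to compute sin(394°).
sin(394°) = 2 sin 197° cos 197° = 0.5592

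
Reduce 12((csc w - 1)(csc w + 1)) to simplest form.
12((csc w - 1)(csc w + 1)) = 12(cot²w) (using Diff. of squares)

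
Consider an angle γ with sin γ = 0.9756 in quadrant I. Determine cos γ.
cos γ = √(1 - sin²γ) = 0.2196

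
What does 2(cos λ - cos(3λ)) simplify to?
2(cos λ - cos(3λ)) = 2(2 sin(2λ) sin λ) (using Sum-to-product)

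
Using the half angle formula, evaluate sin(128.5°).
sin(128.5°) = √((1 - cos 257°)/2) = 0.7826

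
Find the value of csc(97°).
csc(97°) = 1.008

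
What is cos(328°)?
cos(328°) = 0.848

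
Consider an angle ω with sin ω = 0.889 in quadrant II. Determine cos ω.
cos ω = ±√(1 - sin²ω) = -0.4579 (negative in QII)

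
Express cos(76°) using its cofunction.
cos(76°) = sin(90° - 76°) = sin(14°)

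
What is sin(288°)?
sin(288°) = -0.9511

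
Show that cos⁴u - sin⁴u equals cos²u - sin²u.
LHS = (cos²u - sin²u)(cos²u + sin²u) = (cos²u - sin²u) · 1 = cos²u - sin²u = RHS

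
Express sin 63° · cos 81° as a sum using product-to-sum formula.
sin 63° cos 81° = (1/2)[sin(63°+81°) + sin(63°-81°)]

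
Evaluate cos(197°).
cos(197°) = -0.9563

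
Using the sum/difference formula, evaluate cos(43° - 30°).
cos(43° - 30°) = cos 43° cos 30° + sin 43° sin 30° = 0.9744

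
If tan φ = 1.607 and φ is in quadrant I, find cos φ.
cos φ = 0.5283 (using tan²φ + 1 = sec²φ)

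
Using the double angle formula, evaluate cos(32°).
cos(32°) = cos²16° - sin²16° = 0.848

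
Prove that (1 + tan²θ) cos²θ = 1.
LHS = sec²θ · cos²θ = (1/cos²θ) · cos²θ = 1 = RHS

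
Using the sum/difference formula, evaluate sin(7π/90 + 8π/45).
sin(7π/90 + 8π/45) = sin 7π/90 cos 8π/45 + cos 7π/90 sin 8π/45 = 0.7193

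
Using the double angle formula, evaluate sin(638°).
sin(638°) = 2 sin 319° cos 319° = -0.9903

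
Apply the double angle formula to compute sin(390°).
sin(390°) = 2 sin 195° cos 195° = 1/2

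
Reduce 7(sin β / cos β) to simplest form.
7(sin β / cos β) = 7(tan β) (using Quotient identity)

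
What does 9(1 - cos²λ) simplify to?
9(1 - cos²λ) = 9(sin²λ) (using Pythagorean identity)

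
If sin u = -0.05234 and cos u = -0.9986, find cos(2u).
cos(2u) = cos²u - sin²u = 0.9945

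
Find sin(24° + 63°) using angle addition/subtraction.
sin(24° + 63°) = sin 24° cos 63° + cos 24° sin 63° = 0.9986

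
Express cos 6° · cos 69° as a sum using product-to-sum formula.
cos 6° cos 69° = (1/2)[cos(6°-69°) + cos(6°+69°)]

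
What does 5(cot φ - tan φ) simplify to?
5(cot φ - tan φ) = 5(2 cot(2φ)) (using Double angle)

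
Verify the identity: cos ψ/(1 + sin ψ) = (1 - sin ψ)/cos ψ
RHS = (1 - sin ψ)(1 + sin ψ) / (cos ψ(1 + sin ψ)) = (1 - sin²ψ) / (cos ψ(1 + sin ψ)) = cos²ψ / (cos ψ(1 + sin ψ)) = cos ψ/(1 + sin ψ) = LHS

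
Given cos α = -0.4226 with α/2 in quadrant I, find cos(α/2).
cos(α/2) = ±√((1 + cos α)/2); positive since α/2 ∈ QI, so cos(α/2) = 0.5373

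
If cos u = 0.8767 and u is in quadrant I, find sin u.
sin u = 0.481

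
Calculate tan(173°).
tan(173°) = -0.1228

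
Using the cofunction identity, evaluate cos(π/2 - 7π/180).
cos(π/2 - 7π/180) = sin(7π/180) = 0.1219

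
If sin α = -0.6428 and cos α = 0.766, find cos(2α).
cos(2α) = cos²α - sin²α = 0.1736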